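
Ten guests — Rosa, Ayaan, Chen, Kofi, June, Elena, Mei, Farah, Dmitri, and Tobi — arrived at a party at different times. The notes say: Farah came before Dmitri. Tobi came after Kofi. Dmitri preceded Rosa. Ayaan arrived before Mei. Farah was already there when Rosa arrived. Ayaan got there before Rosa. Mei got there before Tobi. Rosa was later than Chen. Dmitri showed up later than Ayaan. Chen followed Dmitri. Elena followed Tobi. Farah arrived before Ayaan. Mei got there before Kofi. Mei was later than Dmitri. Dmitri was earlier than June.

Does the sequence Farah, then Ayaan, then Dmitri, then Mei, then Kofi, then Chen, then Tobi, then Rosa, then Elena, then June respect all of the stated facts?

Check each stated constraint against the proposed order — e.g. Farah is ahead of Rosa; Dmitri is ahead of June. Every pair is in the required order; nothing is violated.

yes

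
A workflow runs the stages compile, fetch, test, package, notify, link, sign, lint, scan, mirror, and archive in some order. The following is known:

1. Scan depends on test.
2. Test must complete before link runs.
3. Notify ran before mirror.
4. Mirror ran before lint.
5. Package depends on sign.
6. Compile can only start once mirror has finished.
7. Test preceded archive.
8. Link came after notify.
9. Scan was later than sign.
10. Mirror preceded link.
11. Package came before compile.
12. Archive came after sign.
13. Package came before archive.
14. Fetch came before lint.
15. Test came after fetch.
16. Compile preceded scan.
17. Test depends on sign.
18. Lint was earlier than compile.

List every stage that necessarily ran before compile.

fetch, lint, mirror, notify, package, sign

Directly stated before compile: lint, mirror, and package.
Fetch reaches compile via fetch → lint → compile.
Notify reaches compile via notify → mirror → compile.
Sign reaches compile via sign → package → compile.
No chain forces test (or any of the others) ahead of compile.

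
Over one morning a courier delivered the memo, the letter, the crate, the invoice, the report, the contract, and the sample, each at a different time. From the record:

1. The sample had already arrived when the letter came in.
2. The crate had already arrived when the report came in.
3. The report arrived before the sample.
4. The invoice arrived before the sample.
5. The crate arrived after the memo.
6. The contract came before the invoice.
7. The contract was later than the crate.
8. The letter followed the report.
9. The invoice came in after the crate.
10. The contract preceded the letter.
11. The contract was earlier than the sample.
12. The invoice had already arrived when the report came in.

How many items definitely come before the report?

4

Directly stated before the report: the crate and the invoice.
The contract reaches the report via the contract → the invoice → the report.
The memo reaches the report via the memo → the crate → the report.
No chain forces the sample (or any of the others) ahead of the report.
That's the contract, the crate, the invoice, and the memo — 4 in all.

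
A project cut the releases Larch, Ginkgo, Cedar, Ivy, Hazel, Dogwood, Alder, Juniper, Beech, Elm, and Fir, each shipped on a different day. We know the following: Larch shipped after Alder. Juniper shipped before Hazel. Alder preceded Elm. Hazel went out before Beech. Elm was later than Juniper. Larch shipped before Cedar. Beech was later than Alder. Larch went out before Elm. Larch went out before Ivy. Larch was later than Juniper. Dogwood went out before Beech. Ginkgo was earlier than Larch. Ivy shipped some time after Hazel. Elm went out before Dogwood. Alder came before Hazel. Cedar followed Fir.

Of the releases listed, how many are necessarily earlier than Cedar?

5

Directly stated before Cedar: Fir and Larch.
Alder reaches Cedar via Alder → Larch → Cedar.
Ginkgo reaches Cedar via Ginkgo → Larch → Cedar.
Juniper reaches Cedar via Juniper → Larch → Cedar.
No chain forces Beech (or any of the others) ahead of Cedar.
That's Alder, Fir, Ginkgo, Juniper, and Larch — 5 in all.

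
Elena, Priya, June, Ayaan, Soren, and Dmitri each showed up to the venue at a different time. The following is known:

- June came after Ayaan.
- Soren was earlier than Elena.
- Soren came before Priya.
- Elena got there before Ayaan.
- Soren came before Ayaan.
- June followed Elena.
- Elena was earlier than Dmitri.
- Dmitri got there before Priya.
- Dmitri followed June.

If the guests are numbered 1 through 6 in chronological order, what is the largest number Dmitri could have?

Dmitri must come before Priya — 1 guest forced after them.
Everything else can be placed before Dmitri in some valid order, so Dmitri can sit as late as position 6 − 1 = 5.

5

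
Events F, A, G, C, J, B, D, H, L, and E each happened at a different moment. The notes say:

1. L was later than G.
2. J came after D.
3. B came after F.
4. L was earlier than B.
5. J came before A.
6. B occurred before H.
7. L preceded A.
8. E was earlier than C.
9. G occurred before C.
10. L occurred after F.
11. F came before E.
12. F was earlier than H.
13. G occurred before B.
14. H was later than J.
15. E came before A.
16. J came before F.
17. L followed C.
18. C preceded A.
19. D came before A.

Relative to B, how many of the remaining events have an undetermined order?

Forced before B: C, D, E, F, G, J, and L; forced after B: H.
That leaves A with no forced order relative to B — 1.

1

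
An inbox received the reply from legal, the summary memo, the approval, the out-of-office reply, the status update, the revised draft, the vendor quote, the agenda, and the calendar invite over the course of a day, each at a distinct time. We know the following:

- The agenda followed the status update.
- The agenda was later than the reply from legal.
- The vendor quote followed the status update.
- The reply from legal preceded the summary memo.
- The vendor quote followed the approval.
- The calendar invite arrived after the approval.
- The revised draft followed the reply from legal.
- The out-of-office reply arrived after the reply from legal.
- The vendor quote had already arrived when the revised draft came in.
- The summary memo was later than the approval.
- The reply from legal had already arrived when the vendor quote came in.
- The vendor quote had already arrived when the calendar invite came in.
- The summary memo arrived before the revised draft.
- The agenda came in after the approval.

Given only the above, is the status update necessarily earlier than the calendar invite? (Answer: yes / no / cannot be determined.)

yes

Chain the constraints: the status update → the vendor quote → the calendar invite. Each link is directly stated, so the status update comes before the calendar invite.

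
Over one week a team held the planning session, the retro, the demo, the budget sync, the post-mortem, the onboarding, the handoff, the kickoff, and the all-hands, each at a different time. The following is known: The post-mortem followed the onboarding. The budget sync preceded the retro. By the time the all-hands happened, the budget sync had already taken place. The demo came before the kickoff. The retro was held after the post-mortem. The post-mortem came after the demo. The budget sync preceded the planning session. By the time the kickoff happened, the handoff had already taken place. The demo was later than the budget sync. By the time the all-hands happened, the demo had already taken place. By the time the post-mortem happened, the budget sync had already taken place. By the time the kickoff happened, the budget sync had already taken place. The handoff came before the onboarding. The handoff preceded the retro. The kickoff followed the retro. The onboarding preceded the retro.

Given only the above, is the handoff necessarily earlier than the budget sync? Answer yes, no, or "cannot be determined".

cannot be determined

No chain of stated constraints runs from the handoff to the budget sync, and none runs from the budget sync to the handoff either.
So the relative order of the handoff and the budget sync is not fixed by the given facts.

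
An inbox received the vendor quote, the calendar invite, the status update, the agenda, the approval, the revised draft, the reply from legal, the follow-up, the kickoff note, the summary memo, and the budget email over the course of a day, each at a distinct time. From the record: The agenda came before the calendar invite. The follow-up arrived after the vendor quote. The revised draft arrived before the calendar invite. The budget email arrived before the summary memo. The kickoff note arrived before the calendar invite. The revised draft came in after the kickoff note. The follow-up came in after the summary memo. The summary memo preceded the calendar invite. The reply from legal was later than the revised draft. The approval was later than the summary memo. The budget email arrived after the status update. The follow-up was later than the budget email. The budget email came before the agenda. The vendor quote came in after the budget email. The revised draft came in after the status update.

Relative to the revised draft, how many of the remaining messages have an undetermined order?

6

Forced before the revised draft: the kickoff note and the status update; forced after the revised draft: the calendar invite and the reply from legal.
That leaves the agenda, the approval, the budget email, the follow-up, the summary memo, and the vendor quote with no forced order relative to the revised draft — 6.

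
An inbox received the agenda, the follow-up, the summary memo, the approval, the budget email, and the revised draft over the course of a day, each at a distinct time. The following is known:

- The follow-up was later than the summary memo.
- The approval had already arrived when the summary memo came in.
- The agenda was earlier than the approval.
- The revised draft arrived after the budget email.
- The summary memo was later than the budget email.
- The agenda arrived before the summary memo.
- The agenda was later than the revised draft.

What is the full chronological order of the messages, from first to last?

the budget email, the revised draft, the agenda, the approval, the summary memo, the follow-up

The constraints fix every adjacent pair, so only one ordering works:
the budget email → the revised draft → the agenda → the approval → the summary memo → the follow-up.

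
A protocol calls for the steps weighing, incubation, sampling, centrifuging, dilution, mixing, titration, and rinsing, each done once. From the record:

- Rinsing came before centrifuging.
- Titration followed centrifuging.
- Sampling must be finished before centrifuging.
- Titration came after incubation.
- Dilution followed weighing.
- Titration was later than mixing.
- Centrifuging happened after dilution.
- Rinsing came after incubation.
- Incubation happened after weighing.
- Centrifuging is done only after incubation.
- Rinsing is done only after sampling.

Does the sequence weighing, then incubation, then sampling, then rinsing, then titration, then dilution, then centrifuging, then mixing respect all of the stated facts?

no

The constraints require centrifuging before titration, but in the proposed sequence titration appears ahead of centrifuging. That one violation is enough.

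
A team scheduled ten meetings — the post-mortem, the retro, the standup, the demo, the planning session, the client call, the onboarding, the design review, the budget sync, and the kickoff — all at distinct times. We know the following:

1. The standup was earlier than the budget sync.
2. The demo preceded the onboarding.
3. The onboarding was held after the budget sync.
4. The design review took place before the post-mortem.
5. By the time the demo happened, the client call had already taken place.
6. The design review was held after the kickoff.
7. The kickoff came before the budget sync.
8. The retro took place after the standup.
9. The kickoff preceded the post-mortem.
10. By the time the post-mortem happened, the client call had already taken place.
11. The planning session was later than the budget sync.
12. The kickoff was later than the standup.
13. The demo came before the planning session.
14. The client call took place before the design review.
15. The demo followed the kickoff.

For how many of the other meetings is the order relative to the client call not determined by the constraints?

4

Forced after the client call: the demo, the design review, the onboarding, the planning session, and the post-mortem.
That leaves the budget sync, the kickoff, the retro, and the standup with no forced order relative to the client call — 4.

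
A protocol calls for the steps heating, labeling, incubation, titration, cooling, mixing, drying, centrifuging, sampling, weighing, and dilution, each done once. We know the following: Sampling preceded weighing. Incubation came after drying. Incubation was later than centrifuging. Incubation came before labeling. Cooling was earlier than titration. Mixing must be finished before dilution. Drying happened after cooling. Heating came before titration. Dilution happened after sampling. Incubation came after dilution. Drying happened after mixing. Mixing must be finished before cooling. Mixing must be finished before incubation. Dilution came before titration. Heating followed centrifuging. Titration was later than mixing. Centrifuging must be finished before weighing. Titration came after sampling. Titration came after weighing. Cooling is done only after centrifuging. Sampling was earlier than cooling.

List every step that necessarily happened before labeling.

centrifuging, cooling, dilution, drying, incubation, mixing, sampling

Directly stated before labeling: incubation.
Centrifuging reaches labeling via centrifuging → incubation → labeling.
Cooling reaches labeling via cooling → drying → incubation → labeling.
Dilution reaches labeling via dilution → incubation → labeling.
Likewise drying, mixing, and sampling each reach labeling by chaining the stated constraints.
No chain forces heating (or any of the others) ahead of labeling.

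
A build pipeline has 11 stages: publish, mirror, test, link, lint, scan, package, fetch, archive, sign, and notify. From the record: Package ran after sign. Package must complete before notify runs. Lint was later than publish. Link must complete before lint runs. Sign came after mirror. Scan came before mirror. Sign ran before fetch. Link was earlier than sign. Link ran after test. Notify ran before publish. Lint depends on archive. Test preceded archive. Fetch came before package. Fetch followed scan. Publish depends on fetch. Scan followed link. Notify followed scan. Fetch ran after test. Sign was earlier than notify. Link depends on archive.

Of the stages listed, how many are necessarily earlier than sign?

Directly stated before sign: link and mirror.
Archive reaches sign via archive → link → sign.
Scan reaches sign via scan → mirror → sign.
Test reaches sign via test → link → sign.
That's archive, link, mirror, scan, and test — 5 in all.

5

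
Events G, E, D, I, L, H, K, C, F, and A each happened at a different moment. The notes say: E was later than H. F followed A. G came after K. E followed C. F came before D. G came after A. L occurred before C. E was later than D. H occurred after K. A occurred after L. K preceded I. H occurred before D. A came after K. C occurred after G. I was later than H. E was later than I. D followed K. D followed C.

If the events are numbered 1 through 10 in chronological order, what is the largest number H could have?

7

H must come before D, E, and I — 3 events forced after it.
Everything else can be placed before H in some valid order, so H can sit as late as position 10 − 3 = 7.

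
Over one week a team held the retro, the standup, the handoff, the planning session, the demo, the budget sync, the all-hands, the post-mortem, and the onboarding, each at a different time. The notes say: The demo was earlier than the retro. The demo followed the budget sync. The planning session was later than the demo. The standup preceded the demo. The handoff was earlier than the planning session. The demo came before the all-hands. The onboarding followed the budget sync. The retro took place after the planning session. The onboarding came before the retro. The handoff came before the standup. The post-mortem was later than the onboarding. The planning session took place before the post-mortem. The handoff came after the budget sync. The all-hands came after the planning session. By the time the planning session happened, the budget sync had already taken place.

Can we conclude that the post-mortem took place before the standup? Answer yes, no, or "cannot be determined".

no

Tracing the constraints gives the standup → the demo → the planning session → the post-mortem, so the standup must come before the post-mortem.
That means the post-mortem cannot be before the standup.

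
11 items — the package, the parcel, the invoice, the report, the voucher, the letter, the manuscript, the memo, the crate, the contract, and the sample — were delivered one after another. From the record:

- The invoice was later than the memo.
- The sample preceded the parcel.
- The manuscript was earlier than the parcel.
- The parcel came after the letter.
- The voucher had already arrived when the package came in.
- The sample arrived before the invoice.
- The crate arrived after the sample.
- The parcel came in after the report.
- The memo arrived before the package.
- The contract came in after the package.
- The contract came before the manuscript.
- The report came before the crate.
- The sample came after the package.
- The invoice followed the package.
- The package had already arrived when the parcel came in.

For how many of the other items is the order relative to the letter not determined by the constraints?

Forced after the letter: the parcel.
That leaves the contract, the crate, the invoice, the manuscript, the memo, the package, the report, the sample, and the voucher with no forced order relative to the letter — 9.

9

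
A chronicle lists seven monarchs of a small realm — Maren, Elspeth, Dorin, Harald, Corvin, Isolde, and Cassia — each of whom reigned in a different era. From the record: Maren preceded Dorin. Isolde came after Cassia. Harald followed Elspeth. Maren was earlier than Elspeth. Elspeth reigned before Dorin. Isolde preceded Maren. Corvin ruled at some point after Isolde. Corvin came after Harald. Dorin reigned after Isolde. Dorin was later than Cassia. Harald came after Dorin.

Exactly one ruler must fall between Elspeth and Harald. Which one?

Dorin

Tracing the constraints gives Elspeth → Dorin → Harald, so Dorin sits after Elspeth and before Harald.
No other ruler is forced both after Elspeth and before Harald.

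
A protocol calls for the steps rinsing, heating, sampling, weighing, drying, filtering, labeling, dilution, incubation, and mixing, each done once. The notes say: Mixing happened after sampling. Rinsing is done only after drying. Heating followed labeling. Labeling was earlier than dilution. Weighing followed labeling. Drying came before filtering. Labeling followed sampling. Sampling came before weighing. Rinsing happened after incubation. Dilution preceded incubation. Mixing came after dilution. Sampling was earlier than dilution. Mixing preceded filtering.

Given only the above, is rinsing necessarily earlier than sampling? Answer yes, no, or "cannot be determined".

no

Tracing the constraints gives sampling → dilution → incubation → rinsing, so sampling must come before rinsing.
That means rinsing cannot be before sampling.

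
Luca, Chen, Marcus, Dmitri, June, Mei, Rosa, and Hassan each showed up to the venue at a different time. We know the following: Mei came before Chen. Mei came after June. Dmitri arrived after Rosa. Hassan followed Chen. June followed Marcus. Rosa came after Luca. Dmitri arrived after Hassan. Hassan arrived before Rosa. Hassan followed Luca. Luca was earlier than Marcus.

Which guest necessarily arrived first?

Luca

Luca has a chain of constraints placing them before every other guest, so Luca must be first.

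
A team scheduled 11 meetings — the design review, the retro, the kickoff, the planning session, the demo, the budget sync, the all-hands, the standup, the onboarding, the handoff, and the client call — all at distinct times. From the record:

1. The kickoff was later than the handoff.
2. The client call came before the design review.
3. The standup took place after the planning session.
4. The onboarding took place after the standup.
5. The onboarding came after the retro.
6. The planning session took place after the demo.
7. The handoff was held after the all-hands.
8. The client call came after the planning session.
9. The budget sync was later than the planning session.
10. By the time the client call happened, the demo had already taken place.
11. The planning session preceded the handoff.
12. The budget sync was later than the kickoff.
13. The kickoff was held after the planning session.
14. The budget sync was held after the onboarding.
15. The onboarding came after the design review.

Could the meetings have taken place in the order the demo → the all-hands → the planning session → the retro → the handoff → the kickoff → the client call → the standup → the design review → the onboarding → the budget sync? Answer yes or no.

Check each stated constraint against the proposed order — e.g. the retro is ahead of the onboarding; the planning session is ahead of the budget sync. Every pair is in the required order; nothing is violated.

yes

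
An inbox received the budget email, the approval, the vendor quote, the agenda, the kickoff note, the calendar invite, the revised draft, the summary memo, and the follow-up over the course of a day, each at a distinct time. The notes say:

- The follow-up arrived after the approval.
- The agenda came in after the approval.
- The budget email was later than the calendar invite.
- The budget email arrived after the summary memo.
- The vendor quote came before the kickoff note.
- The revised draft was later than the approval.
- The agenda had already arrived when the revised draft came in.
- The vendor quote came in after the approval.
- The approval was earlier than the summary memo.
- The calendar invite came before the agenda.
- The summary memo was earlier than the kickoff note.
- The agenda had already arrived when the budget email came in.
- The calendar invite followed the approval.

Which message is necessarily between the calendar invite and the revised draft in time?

the agenda

Tracing the constraints gives the calendar invite → the agenda → the revised draft, so the agenda sits after the calendar invite and before the revised draft.
No other message is forced both after the calendar invite and before the revised draft.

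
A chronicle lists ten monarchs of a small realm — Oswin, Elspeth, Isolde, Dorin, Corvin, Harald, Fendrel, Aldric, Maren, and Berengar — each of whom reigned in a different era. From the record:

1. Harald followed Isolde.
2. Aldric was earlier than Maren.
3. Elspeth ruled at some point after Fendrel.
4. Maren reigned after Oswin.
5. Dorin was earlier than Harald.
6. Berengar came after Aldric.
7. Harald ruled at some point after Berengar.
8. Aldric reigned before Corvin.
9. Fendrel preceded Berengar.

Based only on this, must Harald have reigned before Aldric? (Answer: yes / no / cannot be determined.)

no

Tracing the constraints gives Aldric → Berengar → Harald, so Aldric must come before Harald.
That means Harald cannot be before Aldric.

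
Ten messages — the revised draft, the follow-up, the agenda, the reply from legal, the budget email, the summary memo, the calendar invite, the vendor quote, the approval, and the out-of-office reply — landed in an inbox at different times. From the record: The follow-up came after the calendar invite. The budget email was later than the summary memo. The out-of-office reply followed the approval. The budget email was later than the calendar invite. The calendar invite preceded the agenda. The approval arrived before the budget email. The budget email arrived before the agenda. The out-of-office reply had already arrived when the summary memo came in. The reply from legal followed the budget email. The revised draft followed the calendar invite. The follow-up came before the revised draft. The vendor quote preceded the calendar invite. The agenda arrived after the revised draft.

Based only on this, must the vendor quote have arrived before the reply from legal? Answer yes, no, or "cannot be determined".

Chain the constraints: the vendor quote → the calendar invite → the budget email → the reply from legal. Each link is directly stated, so the vendor quote comes before the reply from legal.

yes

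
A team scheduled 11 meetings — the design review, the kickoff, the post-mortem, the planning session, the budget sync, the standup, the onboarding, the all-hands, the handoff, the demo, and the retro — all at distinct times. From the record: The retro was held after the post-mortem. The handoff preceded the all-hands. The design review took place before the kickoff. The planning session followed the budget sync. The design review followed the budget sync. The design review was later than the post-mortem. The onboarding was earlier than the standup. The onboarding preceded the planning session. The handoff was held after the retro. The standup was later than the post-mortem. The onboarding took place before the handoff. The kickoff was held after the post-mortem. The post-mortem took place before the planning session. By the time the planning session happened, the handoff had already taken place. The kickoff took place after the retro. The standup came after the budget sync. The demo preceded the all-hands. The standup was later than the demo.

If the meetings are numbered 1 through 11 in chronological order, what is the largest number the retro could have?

The retro must come before the all-hands, the handoff, the kickoff, and the planning session — 4 meetings forced after it.
Everything else can be placed before the retro in some valid order, so the retro can sit as late as position 11 − 4 = 7.

7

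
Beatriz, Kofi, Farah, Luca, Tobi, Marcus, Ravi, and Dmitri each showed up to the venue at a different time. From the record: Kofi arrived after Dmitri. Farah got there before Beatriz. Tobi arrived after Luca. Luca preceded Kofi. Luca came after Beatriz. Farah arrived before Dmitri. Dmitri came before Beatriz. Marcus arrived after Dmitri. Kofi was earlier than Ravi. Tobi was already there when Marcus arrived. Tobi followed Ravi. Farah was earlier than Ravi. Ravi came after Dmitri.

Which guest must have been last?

Every other guest has a chain of constraints placing them before Marcus, so Marcus is last.

Marcus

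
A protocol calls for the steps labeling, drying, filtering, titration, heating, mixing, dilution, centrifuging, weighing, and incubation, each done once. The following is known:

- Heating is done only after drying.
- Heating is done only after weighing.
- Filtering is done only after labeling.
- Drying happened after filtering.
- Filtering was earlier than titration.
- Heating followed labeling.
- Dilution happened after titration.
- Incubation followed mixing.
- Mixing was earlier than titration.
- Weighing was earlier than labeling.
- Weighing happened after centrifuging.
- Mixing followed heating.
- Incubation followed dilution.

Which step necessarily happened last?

incubation

Every other step has a chain of constraints placing it before incubation, so incubation is last.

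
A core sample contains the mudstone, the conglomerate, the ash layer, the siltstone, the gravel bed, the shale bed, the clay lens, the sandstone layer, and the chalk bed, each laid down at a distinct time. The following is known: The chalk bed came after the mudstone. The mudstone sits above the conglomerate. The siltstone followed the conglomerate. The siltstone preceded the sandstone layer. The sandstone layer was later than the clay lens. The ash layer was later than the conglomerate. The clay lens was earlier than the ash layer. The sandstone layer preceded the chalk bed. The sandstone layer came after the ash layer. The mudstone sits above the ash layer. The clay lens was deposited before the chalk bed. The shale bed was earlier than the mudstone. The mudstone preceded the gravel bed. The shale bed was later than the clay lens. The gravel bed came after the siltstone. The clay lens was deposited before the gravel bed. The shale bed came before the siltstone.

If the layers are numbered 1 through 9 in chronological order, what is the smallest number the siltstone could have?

The clay lens, the conglomerate, and the shale bed must all come before the siltstone — 3 forced predecessors.
Nothing else is forced ahead of the siltstone, so its earliest slot is position 3 + 1 = 4.

4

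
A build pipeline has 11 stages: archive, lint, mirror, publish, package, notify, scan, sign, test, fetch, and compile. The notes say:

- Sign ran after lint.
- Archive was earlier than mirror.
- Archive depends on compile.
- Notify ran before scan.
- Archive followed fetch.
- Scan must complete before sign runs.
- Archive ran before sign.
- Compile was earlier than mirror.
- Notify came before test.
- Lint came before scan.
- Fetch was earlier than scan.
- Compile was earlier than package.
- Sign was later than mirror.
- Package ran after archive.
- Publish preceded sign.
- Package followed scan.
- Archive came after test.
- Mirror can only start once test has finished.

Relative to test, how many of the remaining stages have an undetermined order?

Forced before test: notify; forced after test: archive, mirror, package, and sign.
That leaves compile, fetch, lint, publish, and scan with no forced order relative to test — 5.

5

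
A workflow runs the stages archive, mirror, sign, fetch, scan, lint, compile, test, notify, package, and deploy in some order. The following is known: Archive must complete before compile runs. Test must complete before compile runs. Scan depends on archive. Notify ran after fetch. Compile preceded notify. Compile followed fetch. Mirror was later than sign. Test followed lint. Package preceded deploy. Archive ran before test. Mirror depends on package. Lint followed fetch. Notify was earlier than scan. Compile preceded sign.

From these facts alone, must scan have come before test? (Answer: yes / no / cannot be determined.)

no

Tracing the constraints gives test → compile → notify → scan, so test must come before scan.
That means scan cannot be before test.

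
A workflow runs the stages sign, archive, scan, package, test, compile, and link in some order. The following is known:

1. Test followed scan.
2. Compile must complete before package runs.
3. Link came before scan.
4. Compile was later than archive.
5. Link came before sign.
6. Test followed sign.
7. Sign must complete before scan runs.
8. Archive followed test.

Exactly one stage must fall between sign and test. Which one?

scan

Tracing the constraints gives sign → scan → test, so scan sits after sign and before test.
No other stage is forced both after sign and before test.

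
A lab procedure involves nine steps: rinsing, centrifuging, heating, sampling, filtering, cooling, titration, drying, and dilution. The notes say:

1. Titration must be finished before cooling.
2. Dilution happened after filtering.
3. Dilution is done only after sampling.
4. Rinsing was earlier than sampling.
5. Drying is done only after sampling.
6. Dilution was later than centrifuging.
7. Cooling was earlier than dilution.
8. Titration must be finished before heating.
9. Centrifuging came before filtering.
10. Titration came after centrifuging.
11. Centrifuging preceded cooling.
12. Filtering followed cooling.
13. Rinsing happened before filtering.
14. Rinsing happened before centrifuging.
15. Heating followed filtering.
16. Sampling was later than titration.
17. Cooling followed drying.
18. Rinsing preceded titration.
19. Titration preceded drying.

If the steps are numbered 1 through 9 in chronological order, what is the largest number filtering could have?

Filtering must come before dilution and heating — 2 steps forced after it.
Everything else can be placed before filtering in some valid order, so filtering can sit as late as position 9 − 2 = 7.

7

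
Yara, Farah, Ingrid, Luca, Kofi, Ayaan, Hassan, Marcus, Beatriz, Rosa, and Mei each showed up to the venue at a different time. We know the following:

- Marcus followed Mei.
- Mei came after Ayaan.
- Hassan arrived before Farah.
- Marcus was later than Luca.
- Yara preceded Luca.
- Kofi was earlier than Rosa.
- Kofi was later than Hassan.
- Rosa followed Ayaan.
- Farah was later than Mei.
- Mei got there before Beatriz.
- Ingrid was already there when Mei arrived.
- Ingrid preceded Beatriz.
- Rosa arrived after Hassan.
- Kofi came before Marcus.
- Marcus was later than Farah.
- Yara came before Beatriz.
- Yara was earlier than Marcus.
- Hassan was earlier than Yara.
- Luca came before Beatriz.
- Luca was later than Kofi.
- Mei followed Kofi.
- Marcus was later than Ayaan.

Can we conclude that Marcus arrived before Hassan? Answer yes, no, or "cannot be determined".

Tracing the constraints gives Hassan → Yara → Marcus, so Hassan must come before Marcus.
That means Marcus cannot be before Hassan.

no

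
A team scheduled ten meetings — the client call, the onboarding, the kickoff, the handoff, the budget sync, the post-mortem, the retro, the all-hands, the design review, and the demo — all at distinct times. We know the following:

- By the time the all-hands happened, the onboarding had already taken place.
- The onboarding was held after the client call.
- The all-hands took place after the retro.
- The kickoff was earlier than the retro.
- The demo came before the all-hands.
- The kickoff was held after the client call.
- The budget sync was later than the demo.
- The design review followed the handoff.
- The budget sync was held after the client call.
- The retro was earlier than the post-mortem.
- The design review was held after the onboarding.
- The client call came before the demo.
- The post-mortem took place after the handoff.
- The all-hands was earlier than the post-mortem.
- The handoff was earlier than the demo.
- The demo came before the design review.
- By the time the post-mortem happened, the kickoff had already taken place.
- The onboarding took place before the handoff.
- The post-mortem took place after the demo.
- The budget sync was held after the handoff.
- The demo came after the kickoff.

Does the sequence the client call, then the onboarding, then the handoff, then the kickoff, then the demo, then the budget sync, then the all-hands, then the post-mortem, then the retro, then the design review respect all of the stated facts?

The constraints require the retro before the post-mortem, but in the proposed sequence the post-mortem appears ahead of the retro. That one violation is enough.

no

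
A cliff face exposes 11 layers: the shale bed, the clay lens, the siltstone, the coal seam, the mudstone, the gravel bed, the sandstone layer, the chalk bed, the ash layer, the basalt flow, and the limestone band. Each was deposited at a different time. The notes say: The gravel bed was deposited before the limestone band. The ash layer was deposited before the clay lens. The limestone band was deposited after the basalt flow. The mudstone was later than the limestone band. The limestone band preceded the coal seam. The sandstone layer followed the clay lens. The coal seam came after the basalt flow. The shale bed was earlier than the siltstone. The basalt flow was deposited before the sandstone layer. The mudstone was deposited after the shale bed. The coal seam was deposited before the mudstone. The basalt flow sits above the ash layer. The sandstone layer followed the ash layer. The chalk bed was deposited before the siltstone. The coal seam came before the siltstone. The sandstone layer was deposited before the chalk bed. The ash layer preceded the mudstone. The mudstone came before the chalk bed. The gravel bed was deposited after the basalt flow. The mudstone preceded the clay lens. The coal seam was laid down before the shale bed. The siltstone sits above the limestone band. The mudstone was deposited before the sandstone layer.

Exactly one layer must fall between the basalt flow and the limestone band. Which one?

Tracing the constraints gives the basalt flow → the gravel bed → the limestone band, so the gravel bed sits after the basalt flow and before the limestone band.
No other layer is forced both after the basalt flow and before the limestone band.

the gravel bed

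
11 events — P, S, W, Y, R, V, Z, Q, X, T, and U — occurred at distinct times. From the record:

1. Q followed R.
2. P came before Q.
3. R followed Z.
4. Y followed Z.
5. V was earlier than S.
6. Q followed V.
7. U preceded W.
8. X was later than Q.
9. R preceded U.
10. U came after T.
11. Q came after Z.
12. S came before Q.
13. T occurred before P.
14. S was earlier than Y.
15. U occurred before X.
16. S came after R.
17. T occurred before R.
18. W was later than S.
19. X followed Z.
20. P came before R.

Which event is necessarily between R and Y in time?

Tracing the constraints gives R → S → Y, so S sits after R and before Y.
No other event is forced both after R and before Y.

S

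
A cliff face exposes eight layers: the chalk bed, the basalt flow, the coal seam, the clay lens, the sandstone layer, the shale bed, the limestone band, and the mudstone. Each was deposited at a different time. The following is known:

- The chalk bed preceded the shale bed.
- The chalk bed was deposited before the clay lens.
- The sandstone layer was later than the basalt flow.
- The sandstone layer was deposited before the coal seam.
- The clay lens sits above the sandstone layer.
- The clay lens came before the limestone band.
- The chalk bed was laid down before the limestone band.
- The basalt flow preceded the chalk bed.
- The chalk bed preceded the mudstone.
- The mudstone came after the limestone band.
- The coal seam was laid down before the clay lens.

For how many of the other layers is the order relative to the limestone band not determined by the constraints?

1

Forced before the limestone band: the basalt flow, the chalk bed, the clay lens, the coal seam, and the sandstone layer; forced after the limestone band: the mudstone.
That leaves the shale bed with no forced order relative to the limestone band — 1.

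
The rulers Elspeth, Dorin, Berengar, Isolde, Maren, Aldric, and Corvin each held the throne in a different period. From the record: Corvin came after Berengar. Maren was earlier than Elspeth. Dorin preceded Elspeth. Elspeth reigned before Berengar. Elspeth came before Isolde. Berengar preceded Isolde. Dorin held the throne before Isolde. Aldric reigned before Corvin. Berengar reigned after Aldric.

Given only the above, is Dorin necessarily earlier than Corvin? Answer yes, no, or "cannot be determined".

Chain the constraints: Dorin → Elspeth → Berengar → Corvin. Each link is directly stated, so Dorin comes before Corvin.

yes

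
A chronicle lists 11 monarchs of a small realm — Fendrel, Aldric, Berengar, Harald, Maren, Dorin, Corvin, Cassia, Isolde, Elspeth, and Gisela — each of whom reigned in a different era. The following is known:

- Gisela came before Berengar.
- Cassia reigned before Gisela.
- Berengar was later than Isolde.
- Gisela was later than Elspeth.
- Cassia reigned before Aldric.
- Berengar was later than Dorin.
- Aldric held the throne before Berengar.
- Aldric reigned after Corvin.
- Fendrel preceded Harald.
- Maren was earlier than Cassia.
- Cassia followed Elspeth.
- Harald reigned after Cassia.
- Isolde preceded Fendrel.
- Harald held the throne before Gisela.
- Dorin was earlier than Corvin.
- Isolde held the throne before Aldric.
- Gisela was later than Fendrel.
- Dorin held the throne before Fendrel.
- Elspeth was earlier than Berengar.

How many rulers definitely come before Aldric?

Directly stated before Aldric: Cassia, Corvin, and Isolde.
Dorin reaches Aldric via Dorin → Corvin → Aldric.
Elspeth reaches Aldric via Elspeth → Cassia → Aldric.
Maren reaches Aldric via Maren → Cassia → Aldric.
That's Cassia, Corvin, Dorin, Elspeth, Isolde, and Maren — 6 in all.

6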